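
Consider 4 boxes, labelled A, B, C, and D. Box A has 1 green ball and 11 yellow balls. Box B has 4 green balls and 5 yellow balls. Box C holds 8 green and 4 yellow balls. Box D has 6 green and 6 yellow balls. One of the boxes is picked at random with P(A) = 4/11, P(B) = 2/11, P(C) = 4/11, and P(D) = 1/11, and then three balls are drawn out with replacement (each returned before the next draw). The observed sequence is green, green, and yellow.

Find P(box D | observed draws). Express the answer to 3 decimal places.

For each hypothesis, P(data | H) works out to: P(data | box A) = (1/12)(1/12)(11/12) = 0.0063657; P(data | box B) = (4/9)(4/9)(5/9) = 0.10974; P(data | box C) = (8/12)(8/12)(4/12) = 0.14815; P(data | box D) = (6/12)(6/12)(6/12) = 0.125.
Multiplying each by its prior: 4/11 · 0.0063657 = 0.0023148, 2/11 · 0.10974 = 0.019953, 4/11 · 0.14815 = 0.053872, 1/11 · 0.125 = 0.011364; these sum to 0.087503.
By Bayes' rule, P(box D | data) = (0.011364) / (0.087503) = 0.12987.

0.130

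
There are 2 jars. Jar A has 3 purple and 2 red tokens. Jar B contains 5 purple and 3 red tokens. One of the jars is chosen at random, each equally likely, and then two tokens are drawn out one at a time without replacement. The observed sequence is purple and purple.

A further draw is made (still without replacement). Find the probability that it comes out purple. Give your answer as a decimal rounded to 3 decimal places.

0.424

For each hypothesis, P(data | H) works out to: P(data | jar A) = (3/5)(2/4) = 3/10; P(data | jar B) = (5/8)(4/7) = 5/14.
The prior-weighted likelihoods are 1/2 · 3/10 = 3/20, 1/2 · 5/14 = 5/28; summing to 23/70.
Normalising, the posterior is P(jar A | data) = 21/46, P(jar B | data) = 25/46.
The predictive probability is P(purple next | data) = (1/3)(21/46) + (1/2)(25/46) = 39/92.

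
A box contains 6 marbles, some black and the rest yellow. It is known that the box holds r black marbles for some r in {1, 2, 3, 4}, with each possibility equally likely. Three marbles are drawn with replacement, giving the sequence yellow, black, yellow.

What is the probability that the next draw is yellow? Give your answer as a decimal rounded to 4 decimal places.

For each hypothesis, P(data | H) works out to: P(data | r = 1) = (5/6)(1/6)(5/6) = 25/216; P(data | r = 2) = (4/6)(2/6)(4/6) = 4/27; P(data | r = 3) = (3/6)(3/6)(3/6) = 1/8; P(data | r = 4) = (2/6)(4/6)(2/6) = 2/27.
The prior-weighted likelihoods are 1/4 · 25/216 = 25/864, 1/4 · 4/27 = 1/27, 1/4 · 1/8 = 1/32, 1/4 · 2/27 = 1/54; with total 25/216.
The posterior is then P(r = 1 | data) = 1/4, P(r = 2 | data) = 8/25, P(r = 3 | data) = 27/100, P(r = 4 | data) = 4/25.
The predictive probability is P(yellow next | data) = (5/6)(1/4) + (2/3)(8/25) + (1/2)(27/100) + (1/3)(4/25) = 61/100.

0.6100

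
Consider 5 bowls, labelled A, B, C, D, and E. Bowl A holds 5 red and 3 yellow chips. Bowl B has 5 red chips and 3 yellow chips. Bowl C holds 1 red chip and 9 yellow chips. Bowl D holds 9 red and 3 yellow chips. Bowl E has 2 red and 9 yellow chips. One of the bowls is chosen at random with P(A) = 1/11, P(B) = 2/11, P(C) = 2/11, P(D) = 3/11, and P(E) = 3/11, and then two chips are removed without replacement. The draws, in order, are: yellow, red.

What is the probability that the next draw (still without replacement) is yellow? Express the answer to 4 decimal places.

0.4871

Compute the likelihood of the observed sequence for each case: P(data | bowl A) = (3/8)(5/7) = 0.26786; P(data | bowl B) = (3/8)(5/7) = 0.26786; P(data | bowl C) = (9/10)(1/9) = 0.1; P(data | bowl D) = (3/12)(9/11) = 0.20455; P(data | bowl E) = (9/11)(2/10) = 0.16364.
The prior-weighted likelihoods are 1/11 · 0.26786 = 0.024351, 2/11 · 0.26786 = 0.048701, 2/11 · 0.1 = 0.018182, 3/11 · 0.20455 = 0.055785, 3/11 · 0.16364 = 0.044628; with total 0.19165.
The posterior is then P(bowl A | data) = 0.12706, P(bowl B | data) = 0.25412, P(bowl C | data) = 0.094871, P(bowl D | data) = 0.29108, P(bowl E | data) = 0.23287.
Averaging over the posterior, P(yellow next | data) = (1/3)(0.12706) + (1/3)(0.25412) + (1)(0.094871) + (1/5)(0.29108) + (8/9)(0.23287) = 0.48714.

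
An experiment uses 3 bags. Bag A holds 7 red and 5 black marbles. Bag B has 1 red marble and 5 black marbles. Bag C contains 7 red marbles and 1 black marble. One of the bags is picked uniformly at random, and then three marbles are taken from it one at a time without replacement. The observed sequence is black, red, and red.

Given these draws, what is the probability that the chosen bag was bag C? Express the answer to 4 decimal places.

0.4400

Under each hypothesis, the probability of the observed sequence is: P(data | bag A) = (5/12)(7/11)(6/10) = 7/44; P(data | bag B) = (5/6)(1/5)(0/4) = 0; P(data | bag C) = (1/8)(7/7)(6/6) = 1/8.
Multiplying each by its prior: 1/3 · 7/44 = 7/132, 1/3 · 0 = 0, 1/3 · 1/8 = 1/24; with total 25/264.
So P(bag C | data) = (1/24) / (25/264) = 11/25.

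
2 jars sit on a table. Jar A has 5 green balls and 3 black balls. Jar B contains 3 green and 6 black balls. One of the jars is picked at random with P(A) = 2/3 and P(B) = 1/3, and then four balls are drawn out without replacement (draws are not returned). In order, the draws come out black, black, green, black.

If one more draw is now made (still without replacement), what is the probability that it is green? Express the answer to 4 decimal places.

For each hypothesis, P(data | H) works out to: P(data | jar A) = (3/8)(2/7)(5/6)(1/5) = 1/56; P(data | jar B) = (6/9)(5/8)(3/7)(4/6) = 5/42.
Weighting by the prior gives 2/3 · 1/56 = 1/84, 1/3 · 5/42 = 5/126; summing to 13/252.
Dividing through by the total gives posterior P(jar A | data) = 3/13, P(jar B | data) = 10/13.
Averaging over the posterior, P(green next | data) = (1)(3/13) + (2/5)(10/13) = 7/13.

0.5385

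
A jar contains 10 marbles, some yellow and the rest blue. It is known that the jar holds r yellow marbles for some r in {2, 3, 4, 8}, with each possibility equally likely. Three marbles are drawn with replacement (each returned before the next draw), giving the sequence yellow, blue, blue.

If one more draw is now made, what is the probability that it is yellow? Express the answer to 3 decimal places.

0.339

For each hypothesis, P(data | H) works out to: P(data | r = 2) = (2/10)(8/10)(8/10) = 0.128; P(data | r = 3) = (3/10)(7/10)(7/10) = 0.147; P(data | r = 4) = (4/10)(6/10)(6/10) = 0.144; P(data | r = 8) = (8/10)(2/10)(2/10) = 0.032.
The prior-weighted likelihoods are 1/4 · 0.128 = 0.032, 1/4 · 0.147 = 0.03675, 1/4 · 0.144 = 0.036, 1/4 · 0.032 = 0.008; these sum to 0.11275.
The posterior is then P(r = 2 | data) = 0.28381, P(r = 3 | data) = 0.32594, P(r = 4 | data) = 0.31929, P(r = 8 | data) = 0.070953.
So P(yellow next | data) = Σ P(yellow next | H) P(H | data) = (1/5)(0.28381) + (3/10)(0.32594) + (2/5)(0.31929) + (4/5)(0.070953) = 0.33902.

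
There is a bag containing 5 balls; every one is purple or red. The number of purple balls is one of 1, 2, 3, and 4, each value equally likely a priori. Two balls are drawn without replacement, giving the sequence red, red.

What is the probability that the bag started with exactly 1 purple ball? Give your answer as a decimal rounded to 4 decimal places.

Compute the likelihood of the observed sequence for each case: P(data | r = 1) = (4/5)(3/4) = 3/5; P(data | r = 2) = (3/5)(2/4) = 3/10; P(data | r = 3) = (2/5)(1/4) = 1/10; P(data | r = 4) = (1/5)(0/4) = 0.
The prior-weighted likelihoods are 1/4 · 3/5 = 3/20, 1/4 · 3/10 = 3/40, 1/4 · 1/10 = 1/40, 1/4 · 0 = 0; these sum to 1/4.
So P(r = 1 | data) = (3/20) / (1/4) = 3/5.

0.6000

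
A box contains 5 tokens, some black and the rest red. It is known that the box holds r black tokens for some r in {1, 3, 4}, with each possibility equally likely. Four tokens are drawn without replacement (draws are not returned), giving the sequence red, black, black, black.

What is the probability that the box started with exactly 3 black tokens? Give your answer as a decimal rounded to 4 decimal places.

Under each hypothesis, the probability of the observed sequence is: P(data | r = 1) = (4/5)(1/4)(0/3) = 0; P(data | r = 3) = (2/5)(3/4)(2/3)(1/2) = 1/10; P(data | r = 4) = (1/5)(4/4)(3/3)(2/2) = 1/5.
The prior-weighted likelihoods are 1/3 · 0 = 0, 1/3 · 1/10 = 1/30, 1/3 · 1/5 = 1/15; summing to 1/10.
Hence P(r = 3 | data) = (1/30) / (1/10) = 1/3.

0.3333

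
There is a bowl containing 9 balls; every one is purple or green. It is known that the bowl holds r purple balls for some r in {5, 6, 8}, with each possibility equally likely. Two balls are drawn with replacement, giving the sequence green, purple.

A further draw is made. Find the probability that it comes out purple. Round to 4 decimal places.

0.6570

For each hypothesis, P(data | H) works out to: P(data | r = 5) = (4/9)(5/9) = 20/81; P(data | r = 6) = (3/9)(6/9) = 2/9; P(data | r = 8) = (1/9)(8/9) = 8/81.
The prior-weighted likelihoods are 1/3 · 20/81 = 20/243, 1/3 · 2/9 = 2/27, 1/3 · 8/81 = 8/243; with total 46/243.
The posterior is then P(r = 5 | data) = 10/23, P(r = 6 | data) = 9/23, P(r = 8 | data) = 4/23.
Averaging over the posterior, P(purple next | data) = (5/9)(10/23) + (2/3)(9/23) + (8/9)(4/23) = 136/207.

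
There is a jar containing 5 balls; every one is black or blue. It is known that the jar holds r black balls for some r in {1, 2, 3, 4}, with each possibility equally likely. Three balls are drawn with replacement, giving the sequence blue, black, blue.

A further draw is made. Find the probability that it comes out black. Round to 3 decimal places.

The likelihood of the observed sequence under each hypothesis: P(data | r = 1) = (4/5)(1/5)(4/5) = 16/125; P(data | r = 2) = (3/5)(2/5)(3/5) = 18/125; P(data | r = 3) = (2/5)(3/5)(2/5) = 12/125; P(data | r = 4) = (1/5)(4/5)(1/5) = 4/125.
The prior-weighted likelihoods are 1/4 · 16/125 = 4/125, 1/4 · 18/125 = 9/250, 1/4 · 12/125 = 3/125, 1/4 · 4/125 = 1/125; with total 1/10.
Dividing through by the total gives posterior P(r = 1 | data) = 8/25, P(r = 2 | data) = 9/25, P(r = 3 | data) = 6/25, P(r = 4 | data) = 2/25.
Averaging over the posterior, P(black next | data) = (1/5)(8/25) + (2/5)(9/25) + (3/5)(6/25) + (4/5)(2/25) = 52/125.

0.416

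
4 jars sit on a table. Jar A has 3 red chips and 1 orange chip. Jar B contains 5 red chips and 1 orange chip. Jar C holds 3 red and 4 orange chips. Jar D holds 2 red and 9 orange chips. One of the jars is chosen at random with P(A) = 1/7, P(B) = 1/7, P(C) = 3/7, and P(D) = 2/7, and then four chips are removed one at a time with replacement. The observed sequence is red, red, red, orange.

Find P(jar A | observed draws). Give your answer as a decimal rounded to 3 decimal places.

The likelihood of the observed sequence under each hypothesis: P(data | jar A) = (3/4)(3/4)(3/4)(1/4) = 0.10547; P(data | jar B) = (5/6)(5/6)(5/6)(1/6) = 0.096451; P(data | jar C) = (3/7)(3/7)(3/7)(4/7) = 0.044981; P(data | jar D) = (2/11)(2/11)(2/11)(9/11) = 0.0049177.
Weighting by the prior gives 1/7 · 0.10547 = 0.015067, 1/7 · 0.096451 = 0.013779, 3/7 · 0.044981 = 0.019278, 2/7 · 0.0049177 = 0.0014051; summing to 0.049528.
So P(jar A | data) = (0.015067) / (0.049528) = 0.30421.

0.304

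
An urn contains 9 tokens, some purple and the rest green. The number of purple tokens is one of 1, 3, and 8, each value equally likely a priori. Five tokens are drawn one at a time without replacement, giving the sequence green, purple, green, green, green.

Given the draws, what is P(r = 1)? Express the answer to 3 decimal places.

Compute the likelihood of the observed sequence for each case: P(data | r = 1) = (8/9)(1/8)(7/7)(6/6)(5/5) = 1/9; P(data | r = 3) = (6/9)(3/8)(5/7)(4/6)(3/5) = 1/14; P(data | r = 8) = (1/9)(8/8)(0/7) = 0.
The prior-weighted likelihoods are 1/3 · 1/9 = 1/27, 1/3 · 1/14 = 1/42, 1/3 · 0 = 0; these sum to 23/378.
By Bayes' rule, P(r = 1 | data) = (1/27) / (23/378) = 14/23.

0.609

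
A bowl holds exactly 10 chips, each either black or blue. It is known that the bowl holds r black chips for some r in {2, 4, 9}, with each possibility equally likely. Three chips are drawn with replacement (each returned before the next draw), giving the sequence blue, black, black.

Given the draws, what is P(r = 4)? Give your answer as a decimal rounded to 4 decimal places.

Compute the likelihood of the observed sequence for each case: P(data | r = 2) = (8/10)(2/10)(2/10) = 0.032; P(data | r = 4) = (6/10)(4/10)(4/10) = 0.096; P(data | r = 9) = (1/10)(9/10)(9/10) = 0.081.
Weighting by the prior gives 1/3 · 0.032 = 0.010667, 1/3 · 0.096 = 0.032, 1/3 · 0.081 = 0.027; summing to 0.069667.
So P(r = 4 | data) = (0.032) / (0.069667) = 0.45933.

0.4593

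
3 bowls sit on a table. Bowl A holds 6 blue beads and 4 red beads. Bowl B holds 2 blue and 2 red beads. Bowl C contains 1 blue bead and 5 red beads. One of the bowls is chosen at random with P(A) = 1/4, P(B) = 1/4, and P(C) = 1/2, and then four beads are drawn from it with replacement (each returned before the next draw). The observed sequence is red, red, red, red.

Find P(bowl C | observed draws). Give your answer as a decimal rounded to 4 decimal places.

0.9163

The likelihood of the observed sequence under each hypothesis: P(data | bowl A) = (4/10)(4/10)(4/10)(4/10) = 0.0256; P(data | bowl B) = (2/4)(2/4)(2/4)(2/4) = 0.0625; P(data | bowl C) = (5/6)(5/6)(5/6)(5/6) = 0.48225.
The prior-weighted likelihoods are 1/4 · 0.0256 = 0.0064, 1/4 · 0.0625 = 0.015625, 1/2 · 0.48225 = 0.24113; summing to 0.26315.
So P(bowl C | data) = (0.24113) / (0.26315) = 0.9163.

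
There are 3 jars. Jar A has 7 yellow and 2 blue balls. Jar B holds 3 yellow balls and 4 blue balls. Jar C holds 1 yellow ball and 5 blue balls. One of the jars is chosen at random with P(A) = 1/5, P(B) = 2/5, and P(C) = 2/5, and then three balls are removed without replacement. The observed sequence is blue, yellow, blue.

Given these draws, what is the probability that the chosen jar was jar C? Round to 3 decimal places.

0.474

The likelihood of the observed sequence under each hypothesis: P(data | jar A) = (2/9)(7/8)(1/7) = 0.027778; P(data | jar B) = (4/7)(3/6)(3/5) = 0.17143; P(data | jar C) = (5/6)(1/5)(4/4) = 0.16667.
Weighting by the prior gives 1/5 · 0.027778 = 0.0055556, 2/5 · 0.17143 = 0.068571, 2/5 · 0.16667 = 0.066667; summing to 0.14079.
Hence P(jar C | data) = (0.066667) / (0.14079) = 0.47351.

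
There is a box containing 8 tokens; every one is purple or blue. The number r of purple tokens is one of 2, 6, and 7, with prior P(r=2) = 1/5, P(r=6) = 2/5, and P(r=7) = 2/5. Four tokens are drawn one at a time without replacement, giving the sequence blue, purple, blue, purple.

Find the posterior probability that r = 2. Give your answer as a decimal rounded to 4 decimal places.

Compute the likelihood of the observed sequence for each case: P(data | r = 2) = (6/8)(2/7)(5/6)(1/5) = 1/28; P(data | r = 6) = (2/8)(6/7)(1/6)(5/5) = 1/28; P(data | r = 7) = (1/8)(7/7)(0/6) = 0.
The prior-weighted likelihoods are 1/5 · 1/28 = 1/140, 2/5 · 1/28 = 1/70, 2/5 · 0 = 0; these sum to 3/140.
Therefore the posterior P(r = 2 | data) = (1/140) / (3/140) = 1/3.

0.3333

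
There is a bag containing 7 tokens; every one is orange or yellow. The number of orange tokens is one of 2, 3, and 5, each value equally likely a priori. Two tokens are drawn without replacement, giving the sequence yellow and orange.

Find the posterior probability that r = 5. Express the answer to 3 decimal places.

0.313

The likelihood of the observed sequence under each hypothesis: P(data | r = 2) = (5/7)(2/6) = 5/21; P(data | r = 3) = (4/7)(3/6) = 2/7; P(data | r = 5) = (2/7)(5/6) = 5/21.
Weighting by the prior gives 1/3 · 5/21 = 5/63, 1/3 · 2/7 = 2/21, 1/3 · 5/21 = 5/63; with total 16/63.
So P(r = 5 | data) = (5/63) / (16/63) = 5/16.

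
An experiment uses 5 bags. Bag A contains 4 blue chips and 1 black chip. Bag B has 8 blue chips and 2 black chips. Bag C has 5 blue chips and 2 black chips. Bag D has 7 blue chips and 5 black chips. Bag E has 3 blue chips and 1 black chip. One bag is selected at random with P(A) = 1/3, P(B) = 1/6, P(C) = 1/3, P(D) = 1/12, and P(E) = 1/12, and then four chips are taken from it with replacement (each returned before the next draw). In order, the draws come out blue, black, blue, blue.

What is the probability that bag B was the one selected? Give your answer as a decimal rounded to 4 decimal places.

For each hypothesis, P(data | H) works out to: P(data | bag A) = (4/5)(1/5)(4/5)(4/5) = 0.1024; P(data | bag B) = (8/10)(2/10)(8/10)(8/10) = 0.1024; P(data | bag C) = (5/7)(2/7)(5/7)(5/7) = 0.10412; P(data | bag D) = (7/12)(5/12)(7/12)(7/12) = 0.082706; P(data | bag E) = (3/4)(1/4)(3/4)(3/4) = 0.10547.
Weighting by the prior gives 1/3 · 0.1024 = 0.034133, 1/6 · 0.1024 = 0.017067, 1/3 · 0.10412 = 0.034708, 1/12 · 0.082706 = 0.0068922, 1/12 · 0.10547 = 0.0087891; with total 0.10159.
Therefore the posterior P(bag B | data) = (0.017067) / (0.10159) = 0.168.

0.1680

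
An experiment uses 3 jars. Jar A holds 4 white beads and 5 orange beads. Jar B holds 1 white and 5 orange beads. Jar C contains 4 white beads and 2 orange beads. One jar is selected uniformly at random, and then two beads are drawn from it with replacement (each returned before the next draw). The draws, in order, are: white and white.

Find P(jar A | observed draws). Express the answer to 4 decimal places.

Compute the likelihood of the observed sequence for each case: P(data | jar A) = (4/9)(4/9) = 16/81; P(data | jar B) = (1/6)(1/6) = 1/36; P(data | jar C) = (4/6)(4/6) = 4/9.
Weighting by the prior gives 1/3 · 16/81 = 16/243, 1/3 · 1/36 = 1/108, 1/3 · 4/9 = 4/27; with total 217/972.
By Bayes' rule, P(jar A | data) = (16/243) / (217/972) = 64/217.

0.2949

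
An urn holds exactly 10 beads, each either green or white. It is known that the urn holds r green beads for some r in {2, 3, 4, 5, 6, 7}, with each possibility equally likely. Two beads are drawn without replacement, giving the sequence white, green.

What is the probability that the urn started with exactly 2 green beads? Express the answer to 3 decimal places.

0.122

Under each hypothesis, the probability of the observed sequence is: P(data | r = 2) = (8/10)(2/9) = 8/45; P(data | r = 3) = (7/10)(3/9) = 7/30; P(data | r = 4) = (6/10)(4/9) = 4/15; P(data | r = 5) = (5/10)(5/9) = 5/18; P(data | r = 6) = (4/10)(6/9) = 4/15; P(data | r = 7) = (3/10)(7/9) = 7/30.
The prior-weighted likelihoods are 1/6 · 8/45 = 4/135, 1/6 · 7/30 = 7/180, 1/6 · 4/15 = 2/45, 1/6 · 5/18 = 5/108, 1/6 · 4/15 = 2/45, 1/6 · 7/30 = 7/180; summing to 131/540.
So P(r = 2 | data) = (4/135) / (131/540) = 16/131.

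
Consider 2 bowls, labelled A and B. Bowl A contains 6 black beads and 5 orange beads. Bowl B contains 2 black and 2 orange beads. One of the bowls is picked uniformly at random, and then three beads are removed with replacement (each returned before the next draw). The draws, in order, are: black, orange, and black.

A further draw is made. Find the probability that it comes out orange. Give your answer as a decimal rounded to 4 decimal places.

0.4764

Under each hypothesis, the probability of the observed sequence is: P(data | bowl A) = (6/11)(5/11)(6/11) = 0.13524; P(data | bowl B) = (2/4)(2/4)(2/4) = 0.125.
The prior-weighted likelihoods are 1/2 · 0.13524 = 0.067618, 1/2 · 0.125 = 0.0625; with total 0.13012.
The posterior is then P(bowl A | data) = 0.51967, P(bowl B | data) = 0.48033.
So P(orange next | data) = Σ P(orange next | H) P(H | data) = (5/11)(0.51967) + (1/2)(0.48033) = 0.47638.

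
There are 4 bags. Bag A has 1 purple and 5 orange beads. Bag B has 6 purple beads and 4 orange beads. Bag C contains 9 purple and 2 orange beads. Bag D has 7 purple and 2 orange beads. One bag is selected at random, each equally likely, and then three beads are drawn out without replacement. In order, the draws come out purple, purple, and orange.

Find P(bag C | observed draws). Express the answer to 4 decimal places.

The likelihood of the observed sequence under each hypothesis: P(data | bag A) = (1/6)(0/5) = 0; P(data | bag B) = (6/10)(5/9)(4/8) = 1/6; P(data | bag C) = (9/11)(8/10)(2/9) = 8/55; P(data | bag D) = (7/9)(6/8)(2/7) = 1/6.
Multiplying each by its prior: 1/4 · 0 = 0, 1/4 · 1/6 = 1/24, 1/4 · 8/55 = 2/55, 1/4 · 1/6 = 1/24; summing to 79/660.
So P(bag C | data) = (2/55) / (79/660) = 24/79.

0.3038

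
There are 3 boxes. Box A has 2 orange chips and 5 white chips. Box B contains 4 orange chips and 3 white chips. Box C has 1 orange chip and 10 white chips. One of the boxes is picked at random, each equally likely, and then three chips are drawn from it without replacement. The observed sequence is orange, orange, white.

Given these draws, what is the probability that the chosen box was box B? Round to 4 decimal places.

0.7826

For each hypothesis, P(data | H) works out to: P(data | box A) = (2/7)(1/6)(5/5) = 1/21; P(data | box B) = (4/7)(3/6)(3/5) = 6/35; P(data | box C) = (1/11)(0/10) = 0.
The prior-weighted likelihoods are 1/3 · 1/21 = 1/63, 1/3 · 6/35 = 2/35, 1/3 · 0 = 0; with total 23/315.
Hence P(box B | data) = (2/35) / (23/315) = 18/23.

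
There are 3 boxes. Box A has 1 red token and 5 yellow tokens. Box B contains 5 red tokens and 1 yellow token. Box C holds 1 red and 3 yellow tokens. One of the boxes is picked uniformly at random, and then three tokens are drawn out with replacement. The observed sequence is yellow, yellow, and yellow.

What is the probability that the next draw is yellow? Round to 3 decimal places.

Under each hypothesis, the probability of the observed sequence is: P(data | box A) = (5/6)(5/6)(5/6) = 125/216; P(data | box B) = (1/6)(1/6)(1/6) = 1/216; P(data | box C) = (3/4)(3/4)(3/4) = 27/64.
The prior-weighted likelihoods are 1/3 · 125/216 = 125/648, 1/3 · 1/216 = 1/648, 1/3 · 27/64 = 9/64; with total 193/576.
Dividing through by the total gives posterior P(box A | data) = 0.57571, P(box B | data) = 0.0046056, P(box C | data) = 0.41969.
So P(yellow next | data) = Σ P(yellow next | H) P(H | data) = (5/6)(0.57571) + (1/6)(0.0046056) + (3/4)(0.41969) = 0.79529.

0.795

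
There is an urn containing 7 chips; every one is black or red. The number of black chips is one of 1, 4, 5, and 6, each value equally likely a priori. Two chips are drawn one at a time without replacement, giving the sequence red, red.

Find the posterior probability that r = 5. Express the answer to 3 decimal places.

0.053

Under each hypothesis, the probability of the observed sequence is: P(data | r = 1) = (6/7)(5/6) = 5/7; P(data | r = 4) = (3/7)(2/6) = 1/7; P(data | r = 5) = (2/7)(1/6) = 1/21; P(data | r = 6) = (1/7)(0/6) = 0.
Weighting by the prior gives 1/4 · 5/7 = 5/28, 1/4 · 1/7 = 1/28, 1/4 · 1/21 = 1/84, 1/4 · 0 = 0; with total 19/84.
So P(r = 5 | data) = (1/84) / (19/84) = 1/19.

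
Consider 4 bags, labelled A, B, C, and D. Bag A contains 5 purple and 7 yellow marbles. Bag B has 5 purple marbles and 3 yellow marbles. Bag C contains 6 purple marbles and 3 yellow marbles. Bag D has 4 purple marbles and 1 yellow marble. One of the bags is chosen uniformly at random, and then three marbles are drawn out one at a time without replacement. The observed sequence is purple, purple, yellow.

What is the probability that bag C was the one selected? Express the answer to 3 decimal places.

0.269

For each hypothesis, P(data | H) works out to: P(data | bag A) = (5/12)(4/11)(7/10) = 0.10606; P(data | bag B) = (5/8)(4/7)(3/6) = 0.17857; P(data | bag C) = (6/9)(5/8)(3/7) = 0.17857; P(data | bag D) = (4/5)(3/4)(1/3) = 0.2.
The prior-weighted likelihoods are 1/4 · 0.10606 = 0.026515, 1/4 · 0.17857 = 0.044643, 1/4 · 0.17857 = 0.044643, 1/4 · 0.2 = 0.05; these sum to 0.1658.
So P(bag C | data) = (0.044643) / (0.1658) = 0.26926.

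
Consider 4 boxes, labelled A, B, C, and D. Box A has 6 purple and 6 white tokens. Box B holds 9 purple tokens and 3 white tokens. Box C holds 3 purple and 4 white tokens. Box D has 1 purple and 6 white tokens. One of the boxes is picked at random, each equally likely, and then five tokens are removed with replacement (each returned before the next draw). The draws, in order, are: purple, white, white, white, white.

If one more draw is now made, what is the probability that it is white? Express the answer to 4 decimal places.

0.6916

For each hypothesis, P(data | H) works out to: P(data | box A) = (6/12)(6/12)(6/12)(6/12)(6/12) = 0.03125; P(data | box B) = (9/12)(3/12)(3/12)(3/12)(3/12) = 0.0029297; P(data | box C) = (3/7)(4/7)(4/7)(4/7)(4/7) = 0.045695; P(data | box D) = (1/7)(6/7)(6/7)(6/7)(6/7) = 0.077111.
Multiplying each by its prior: 1/4 · 0.03125 = 0.0078125, 1/4 · 0.0029297 = 0.00073242, 1/4 · 0.045695 = 0.011424, 1/4 · 0.077111 = 0.019278; with total 0.039246.
The posterior is then P(box A | data) = 0.19906, P(box B | data) = 0.018662, P(box C | data) = 0.29108, P(box D | data) = 0.4912.
So P(white next | data) = Σ P(white next | H) P(H | data) = (1/2)(0.19906) + (1/4)(0.018662) + (4/7)(0.29108) + (6/7)(0.4912) = 0.69155.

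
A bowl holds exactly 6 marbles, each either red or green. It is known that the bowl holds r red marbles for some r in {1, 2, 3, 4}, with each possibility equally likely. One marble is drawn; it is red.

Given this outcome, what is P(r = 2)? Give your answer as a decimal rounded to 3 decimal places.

0.200

Compute the likelihood of this draw for each case: P(data | r = 1) = (1/6) = 1/6; P(data | r = 2) = (2/6) = 1/3; P(data | r = 3) = (3/6) = 1/2; P(data | r = 4) = (4/6) = 2/3.
Weighting by the prior gives 1/4 · 1/6 = 1/24, 1/4 · 1/3 = 1/12, 1/4 · 1/2 = 1/8, 1/4 · 2/3 = 1/6; with total 5/12.
By Bayes' rule, P(r = 2 | data) = (1/12) / (5/12) = 1/5.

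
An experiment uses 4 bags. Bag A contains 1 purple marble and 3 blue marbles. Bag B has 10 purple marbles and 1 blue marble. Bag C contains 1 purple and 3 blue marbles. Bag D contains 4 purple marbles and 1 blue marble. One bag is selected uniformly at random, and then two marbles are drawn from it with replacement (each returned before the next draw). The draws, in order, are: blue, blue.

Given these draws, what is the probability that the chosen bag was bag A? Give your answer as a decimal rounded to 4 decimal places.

Compute the likelihood of the observed sequence for each case: P(data | bag A) = (3/4)(3/4) = 0.5625; P(data | bag B) = (1/11)(1/11) = 0.0082645; P(data | bag C) = (3/4)(3/4) = 0.5625; P(data | bag D) = (1/5)(1/5) = 0.04.
Multiplying each by its prior: 1/4 · 0.5625 = 0.14062, 1/4 · 0.0082645 = 0.0020661, 1/4 · 0.5625 = 0.14062, 1/4 · 0.04 = 0.01; these sum to 0.29332.
Therefore the posterior P(bag A | data) = (0.14062) / (0.29332) = 0.47943.

0.4794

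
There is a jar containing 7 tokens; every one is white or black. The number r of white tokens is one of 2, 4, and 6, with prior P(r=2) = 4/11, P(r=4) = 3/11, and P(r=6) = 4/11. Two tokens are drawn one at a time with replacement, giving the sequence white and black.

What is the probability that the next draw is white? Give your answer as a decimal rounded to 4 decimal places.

Compute the likelihood of the observed sequence for each case: P(data | r = 2) = (2/7)(5/7) = 10/49; P(data | r = 4) = (4/7)(3/7) = 12/49; P(data | r = 6) = (6/7)(1/7) = 6/49.
Weighting by the prior gives 4/11 · 10/49 = 40/539, 3/11 · 12/49 = 36/539, 4/11 · 6/49 = 24/539; these sum to 100/539.
Normalising, the posterior is P(r = 2 | data) = 2/5, P(r = 4 | data) = 9/25, P(r = 6 | data) = 6/25.
The predictive probability is P(white next | data) = (2/7)(2/5) + (4/7)(9/25) + (6/7)(6/25) = 92/175.

0.5257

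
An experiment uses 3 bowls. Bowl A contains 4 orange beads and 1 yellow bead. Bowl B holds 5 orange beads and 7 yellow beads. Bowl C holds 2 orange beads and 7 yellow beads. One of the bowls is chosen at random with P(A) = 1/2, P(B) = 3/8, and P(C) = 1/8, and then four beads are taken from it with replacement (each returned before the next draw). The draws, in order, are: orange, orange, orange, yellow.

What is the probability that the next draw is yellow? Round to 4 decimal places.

Compute the likelihood of the observed sequence for each case: P(data | bowl A) = (4/5)(4/5)(4/5)(1/5) = 0.1024; P(data | bowl B) = (5/12)(5/12)(5/12)(7/12) = 0.042197; P(data | bowl C) = (2/9)(2/9)(2/9)(7/9) = 0.0085353.
Multiplying each by its prior: 1/2 · 0.1024 = 0.0512, 3/8 · 0.042197 = 0.015824, 1/8 · 0.0085353 = 0.0010669; with total 0.068091.
Normalising, the posterior is P(bowl A | data) = 0.75194, P(bowl B | data) = 0.23239, P(bowl C | data) = 0.015669.
So P(yellow next | data) = Σ P(yellow next | H) P(H | data) = (1/5)(0.75194) + (7/12)(0.23239) + (7/9)(0.015669) = 0.29814.

0.2981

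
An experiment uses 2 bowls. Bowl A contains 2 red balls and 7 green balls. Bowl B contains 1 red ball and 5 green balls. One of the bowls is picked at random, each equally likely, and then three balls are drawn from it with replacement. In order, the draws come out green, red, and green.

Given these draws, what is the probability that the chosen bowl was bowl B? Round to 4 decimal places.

The likelihood of the observed sequence under each hypothesis: P(data | bowl A) = (7/9)(2/9)(7/9) = 0.13443; P(data | bowl B) = (5/6)(1/6)(5/6) = 0.11574.
The prior-weighted likelihoods are 1/2 · 0.13443 = 0.067215, 1/2 · 0.11574 = 0.05787; these sum to 0.12509.
Hence P(bowl B | data) = (0.05787) / (0.12509) = 0.46265.

0.4626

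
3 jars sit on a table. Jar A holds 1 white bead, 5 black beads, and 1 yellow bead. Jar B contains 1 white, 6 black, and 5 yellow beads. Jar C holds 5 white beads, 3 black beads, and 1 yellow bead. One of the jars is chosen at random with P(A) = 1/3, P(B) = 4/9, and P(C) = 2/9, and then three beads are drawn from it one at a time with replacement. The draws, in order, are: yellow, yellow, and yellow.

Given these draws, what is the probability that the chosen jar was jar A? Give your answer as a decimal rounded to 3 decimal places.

For each hypothesis, P(data | H) works out to: P(data | jar A) = (1/7)(1/7)(1/7) = 0.0029155; P(data | jar B) = (5/12)(5/12)(5/12) = 0.072338; P(data | jar C) = (1/9)(1/9)(1/9) = 0.0013717.
Weighting by the prior gives 1/3 · 0.0029155 = 0.00097182, 4/9 · 0.072338 = 0.03215, 2/9 · 0.0013717 = 0.00030483; these sum to 0.033427.
So P(jar A | data) = (0.00097182) / (0.033427) = 0.029073.

0.029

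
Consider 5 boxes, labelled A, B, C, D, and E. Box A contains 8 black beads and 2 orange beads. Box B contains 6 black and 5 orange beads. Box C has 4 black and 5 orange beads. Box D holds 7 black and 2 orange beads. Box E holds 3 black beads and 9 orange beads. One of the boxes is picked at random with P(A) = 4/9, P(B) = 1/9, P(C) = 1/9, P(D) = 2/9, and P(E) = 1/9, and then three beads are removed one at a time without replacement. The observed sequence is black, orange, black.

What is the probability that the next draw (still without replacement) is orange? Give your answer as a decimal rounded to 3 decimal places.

0.265

The likelihood of the observed sequence under each hypothesis: P(data | box A) = (8/10)(2/9)(7/8) = 0.15556; P(data | box B) = (6/11)(5/10)(5/9) = 0.15152; P(data | box C) = (4/9)(5/8)(3/7) = 0.11905; P(data | box D) = (7/9)(2/8)(6/7) = 0.16667; P(data | box E) = (3/12)(9/11)(2/10) = 0.040909.
Multiplying each by its prior: 4/9 · 0.15556 = 0.069136, 1/9 · 0.15152 = 0.016835, 1/9 · 0.11905 = 0.013228, 2/9 · 0.16667 = 0.037037, 1/9 · 0.040909 = 0.0045455; with total 0.14078.
Normalising, the posterior is P(box A | data) = 0.49109, P(box B | data) = 0.11958, P(box C | data) = 0.093958, P(box D | data) = 0.26308, P(box E | data) = 0.032287.
Averaging over the posterior, P(orange next | data) = (1/7)(0.49109) + (1/2)(0.11958) + (2/3)(0.093958) + (1/6)(0.26308) + (8/9)(0.032287) = 0.26513.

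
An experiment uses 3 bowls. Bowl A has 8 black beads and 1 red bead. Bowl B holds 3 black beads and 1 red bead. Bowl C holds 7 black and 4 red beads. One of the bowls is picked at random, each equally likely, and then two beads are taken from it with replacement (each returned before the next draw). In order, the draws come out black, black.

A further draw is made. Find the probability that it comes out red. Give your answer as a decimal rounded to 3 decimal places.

0.214

Under each hypothesis, the probability of the observed sequence is: P(data | bowl A) = (8/9)(8/9) = 0.79012; P(data | bowl B) = (3/4)(3/4) = 0.5625; P(data | bowl C) = (7/11)(7/11) = 0.40496.
The prior-weighted likelihoods are 1/3 · 0.79012 = 0.26337, 1/3 · 0.5625 = 0.1875, 1/3 · 0.40496 = 0.13499; with total 0.58586.
Dividing through by the total gives posterior P(bowl A | data) = 0.44955, P(bowl B | data) = 0.32004, P(bowl C | data) = 0.23041.
Averaging over the posterior, P(red next | data) = (1/9)(0.44955) + (1/4)(0.32004) + (4/11)(0.23041) = 0.21374.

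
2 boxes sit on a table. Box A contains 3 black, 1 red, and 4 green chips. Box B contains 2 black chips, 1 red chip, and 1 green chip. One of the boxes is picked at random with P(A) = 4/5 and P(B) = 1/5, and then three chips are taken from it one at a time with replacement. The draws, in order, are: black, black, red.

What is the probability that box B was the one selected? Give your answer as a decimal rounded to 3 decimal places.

Under each hypothesis, the probability of the observed sequence is: P(data | box A) = (3/8)(3/8)(1/8) = 9/512; P(data | box B) = (2/4)(2/4)(1/4) = 1/16.
The prior-weighted likelihoods are 4/5 · 9/512 = 9/640, 1/5 · 1/16 = 1/80; summing to 17/640.
By Bayes' rule, P(box B | data) = (1/80) / (17/640) = 8/17.

0.471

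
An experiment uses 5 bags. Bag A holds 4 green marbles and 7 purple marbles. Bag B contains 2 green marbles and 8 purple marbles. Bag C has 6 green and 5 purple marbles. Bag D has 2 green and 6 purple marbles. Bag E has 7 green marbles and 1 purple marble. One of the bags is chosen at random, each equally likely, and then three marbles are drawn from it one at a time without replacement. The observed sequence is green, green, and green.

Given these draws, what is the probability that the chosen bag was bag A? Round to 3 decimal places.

0.031

For each hypothesis, P(data | H) works out to: P(data | bag A) = (4/11)(3/10)(2/9) = 0.024242; P(data | bag B) = (2/10)(1/9)(0/8) = 0; P(data | bag C) = (6/11)(5/10)(4/9) = 0.12121; P(data | bag D) = (2/8)(1/7)(0/6) = 0; P(data | bag E) = (7/8)(6/7)(5/6) = 0.625.
Weighting by the prior gives 1/5 · 0.024242 = 0.0048485, 1/5 · 0 = 0, 1/5 · 0.12121 = 0.024242, 1/5 · 0 = 0, 1/5 · 0.625 = 0.125; these sum to 0.15409.
By Bayes' rule, P(bag A | data) = (0.0048485) / (0.15409) = 0.031465.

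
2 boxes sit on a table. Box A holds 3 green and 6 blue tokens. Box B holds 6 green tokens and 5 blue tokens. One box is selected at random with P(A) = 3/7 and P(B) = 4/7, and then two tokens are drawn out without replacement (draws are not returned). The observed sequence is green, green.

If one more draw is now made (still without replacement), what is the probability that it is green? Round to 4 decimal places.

For each hypothesis, P(data | H) works out to: P(data | box A) = (3/9)(2/8) = 1/12; P(data | box B) = (6/11)(5/10) = 3/11.
The prior-weighted likelihoods are 3/7 · 1/12 = 1/28, 4/7 · 3/11 = 12/77; these sum to 59/308.
Normalising, the posterior is P(box A | data) = 0.18644, P(box B | data) = 0.81356.
Averaging over the posterior, P(green next | data) = (1/7)(0.18644) + (4/9)(0.81356) = 0.38822.

0.3882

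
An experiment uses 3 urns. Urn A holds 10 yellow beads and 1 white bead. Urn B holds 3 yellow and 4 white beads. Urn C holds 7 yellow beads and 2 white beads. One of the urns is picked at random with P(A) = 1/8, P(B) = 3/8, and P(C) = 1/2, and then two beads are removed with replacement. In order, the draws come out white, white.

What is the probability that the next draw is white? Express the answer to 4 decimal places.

Under each hypothesis, the probability of the observed sequence is: P(data | urn A) = (1/11)(1/11) = 0.0082645; P(data | urn B) = (4/7)(4/7) = 0.32653; P(data | urn C) = (2/9)(2/9) = 0.049383.
Multiplying each by its prior: 1/8 · 0.0082645 = 0.0010331, 3/8 · 0.32653 = 0.12245, 1/2 · 0.049383 = 0.024691; summing to 0.14817.
Dividing through by the total gives posterior P(urn A | data) = 0.006972, P(urn B | data) = 0.82639, P(urn C | data) = 0.16664.
Averaging over the posterior, P(white next | data) = (1/11)(0.006972) + (4/7)(0.82639) + (2/9)(0.16664) = 0.50989.

0.5099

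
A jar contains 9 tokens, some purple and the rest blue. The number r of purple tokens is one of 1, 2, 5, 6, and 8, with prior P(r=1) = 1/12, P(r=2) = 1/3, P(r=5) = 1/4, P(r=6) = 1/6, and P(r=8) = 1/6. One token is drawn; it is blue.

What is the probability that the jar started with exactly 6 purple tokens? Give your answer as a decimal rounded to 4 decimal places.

0.1071

Under each hypothesis, the probability of this draw is: P(data | r = 1) = (8/9) = 8/9; P(data | r = 2) = (7/9) = 7/9; P(data | r = 5) = (4/9) = 4/9; P(data | r = 6) = (3/9) = 1/3; P(data | r = 8) = (1/9) = 1/9.
Weighting by the prior gives 1/12 · 8/9 = 2/27, 1/3 · 7/9 = 7/27, 1/4 · 4/9 = 1/9, 1/6 · 1/3 = 1/18, 1/6 · 1/9 = 1/54; these sum to 14/27.
So P(r = 6 | data) = (1/18) / (14/27) = 3/28.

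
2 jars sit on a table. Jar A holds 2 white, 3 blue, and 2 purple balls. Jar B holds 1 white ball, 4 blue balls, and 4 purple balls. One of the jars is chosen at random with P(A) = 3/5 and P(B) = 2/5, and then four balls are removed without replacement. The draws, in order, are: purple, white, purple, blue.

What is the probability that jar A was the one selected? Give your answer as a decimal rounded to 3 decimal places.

Compute the likelihood of the observed sequence for each case: P(data | jar A) = (2/7)(2/6)(1/5)(3/4) = 0.014286; P(data | jar B) = (4/9)(1/8)(3/7)(4/6) = 0.015873.
Multiplying each by its prior: 3/5 · 0.014286 = 0.0085714, 2/5 · 0.015873 = 0.0063492; these sum to 0.014921.
By Bayes' rule, P(jar A | data) = (0.0085714) / (0.014921) = 0.57447.

0.574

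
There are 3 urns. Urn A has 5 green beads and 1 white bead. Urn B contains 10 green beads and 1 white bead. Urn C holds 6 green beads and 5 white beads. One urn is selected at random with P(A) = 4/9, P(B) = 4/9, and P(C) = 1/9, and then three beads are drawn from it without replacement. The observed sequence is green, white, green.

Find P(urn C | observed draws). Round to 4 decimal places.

0.1282

The likelihood of the observed sequence under each hypothesis: P(data | urn A) = (5/6)(1/5)(4/4) = 1/6; P(data | urn B) = (10/11)(1/10)(9/9) = 1/11; P(data | urn C) = (6/11)(5/10)(5/9) = 5/33.
Multiplying each by its prior: 4/9 · 1/6 = 2/27, 4/9 · 1/11 = 4/99, 1/9 · 5/33 = 5/297; with total 13/99.
Hence P(urn C | data) = (5/297) / (13/99) = 5/39.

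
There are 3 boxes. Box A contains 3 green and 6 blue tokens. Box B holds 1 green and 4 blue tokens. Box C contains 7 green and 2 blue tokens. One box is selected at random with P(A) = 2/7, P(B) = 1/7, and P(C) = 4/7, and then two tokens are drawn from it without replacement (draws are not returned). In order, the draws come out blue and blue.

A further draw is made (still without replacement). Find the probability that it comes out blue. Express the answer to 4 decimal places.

Compute the likelihood of the observed sequence for each case: P(data | box A) = (6/9)(5/8) = 5/12; P(data | box B) = (4/5)(3/4) = 3/5; P(data | box C) = (2/9)(1/8) = 1/36.
Weighting by the prior gives 2/7 · 5/12 = 5/42, 1/7 · 3/5 = 3/35, 4/7 · 1/36 = 1/63; summing to 139/630.
The posterior is then P(box A | data) = 75/139, P(box B | data) = 54/139, P(box C | data) = 10/139.
Averaging over the posterior, P(blue next | data) = (4/7)(75/139) + (2/3)(54/139) + (0)(10/139) = 552/973.

0.5673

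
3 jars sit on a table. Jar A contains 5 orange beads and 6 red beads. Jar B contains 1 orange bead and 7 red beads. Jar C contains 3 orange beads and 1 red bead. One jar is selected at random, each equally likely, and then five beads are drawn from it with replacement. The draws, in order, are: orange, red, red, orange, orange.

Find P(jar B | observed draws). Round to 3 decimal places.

0.027

For each hypothesis, P(data | H) works out to: P(data | jar A) = (5/11)(6/11)(6/11)(5/11)(5/11) = 0.027941; P(data | jar B) = (1/8)(7/8)(7/8)(1/8)(1/8) = 0.0014954; P(data | jar C) = (3/4)(1/4)(1/4)(3/4)(3/4) = 0.026367.
Multiplying each by its prior: 1/3 · 0.027941 = 0.0093138, 1/3 · 0.0014954 = 0.00049845, 1/3 · 0.026367 = 0.0087891; summing to 0.018601.
So P(jar B | data) = (0.00049845) / (0.018601) = 0.026797.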